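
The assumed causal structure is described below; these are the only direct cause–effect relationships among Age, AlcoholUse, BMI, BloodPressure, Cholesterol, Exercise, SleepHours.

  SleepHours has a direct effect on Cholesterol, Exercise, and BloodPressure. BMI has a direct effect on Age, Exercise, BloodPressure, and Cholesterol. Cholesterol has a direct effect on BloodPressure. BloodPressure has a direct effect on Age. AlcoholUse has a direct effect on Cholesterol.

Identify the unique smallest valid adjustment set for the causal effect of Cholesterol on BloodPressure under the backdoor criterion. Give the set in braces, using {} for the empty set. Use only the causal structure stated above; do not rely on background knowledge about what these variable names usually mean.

Variables eligible for adjustment (non-descendants of Cholesterol, excluding Cholesterol and BloodPressure): {AlcoholUse, BMI, Exercise, SleepHours}.
Backdoor paths from Cholesterol to BloodPressure:
  P1: Cholesterol <- SleepHours -> BloodPressure
  P2: Cholesterol <- SleepHours -> Exercise <- BMI -> BloodPressure
  P3: Cholesterol <- SleepHours -> Exercise <- BMI -> Age <- BloodPressure
  P4: Cholesterol <- BMI -> BloodPressure
  P5: Cholesterol <- BMI -> Exercise <- SleepHours -> BloodPressure
  P6: Cholesterol <- BMI -> Age <- BloodPressure
The empty set is not sufficient: P1 (Cholesterol <- SleepHours -> BloodPressure) has no collider blocking it and no conditioned non-collider, so it is open.
Try {BMI, SleepHours}:
  P1: blocked at fork node SleepHours ∈ conditioning set.
  P2: blocked at fork node SleepHours ∈ conditioning set.
  P3: blocked at fork node SleepHours ∈ conditioning set.
  P4: blocked at fork node BMI ∈ conditioning set.
  P5: blocked at fork node BMI ∈ conditioning set.
  P6: blocked at fork node BMI ∈ conditioning set.
{BMI, SleepHours} contains no descendant of Cholesterol and blocks every backdoor path.
Every element of {BMI, SleepHours} is needed (dropping BMI leaves P4 open; dropping SleepHours leaves P1 open), so no proper subset is valid.
Among all size-2 subsets of the eligible variables, only {BMI, SleepHours} blocks every backdoor path, so it is the unique smallest valid adjustment set.

{BMI, SleepHours}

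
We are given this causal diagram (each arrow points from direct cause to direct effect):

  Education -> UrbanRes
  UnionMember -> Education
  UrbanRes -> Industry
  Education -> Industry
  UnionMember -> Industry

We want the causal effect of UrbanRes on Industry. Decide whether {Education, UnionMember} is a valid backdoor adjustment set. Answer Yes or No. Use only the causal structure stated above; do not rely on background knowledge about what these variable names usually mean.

Backdoor paths from UrbanRes to Industry (paths whose first edge points into UrbanRes):
  P1: UrbanRes <- Education <- UnionMember -> Industry
  P2: UrbanRes <- Education -> Industry
Condition 1 (no descendant of UrbanRes in the set): holds — descendants of UrbanRes are {Industry}; none are in {Education, UnionMember}.
Condition 2 (every backdoor path blocked by {Education, UnionMember}):
  P1: blocked at chain node Education ∈ conditioning set.
  P2: blocked at fork node Education ∈ conditioning set.
{Education, UnionMember} satisfies the backdoor criterion.

Yes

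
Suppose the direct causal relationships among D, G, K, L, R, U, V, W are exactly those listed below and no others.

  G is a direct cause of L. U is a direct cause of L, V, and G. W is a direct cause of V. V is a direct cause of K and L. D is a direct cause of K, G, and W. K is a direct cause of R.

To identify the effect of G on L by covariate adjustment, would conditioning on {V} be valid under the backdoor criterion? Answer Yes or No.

No

Backdoor paths from G to L (paths whose first edge points into G):
  P1: G <- U -> V -> L
  P2: G <- U -> L
  P3: G <- D -> W -> V <- U -> L
  P4: G <- D -> W -> V -> L
  P5: G <- D -> K <- V <- U -> L
  P6: G <- D -> K <- V -> L
Condition 1 (no descendant of G in the set): holds — descendants of G are {L}; none are in {V}.
Condition 2 (every backdoor path blocked by {V}):
  P1: blocked at chain node V ∈ conditioning set.
  P2: open — no interior node is in the conditioning set.
  P3: open — collider(s) V are conditioned on (or have a conditioned descendant) and no non-collider on the path is in the set.
  P4: blocked at chain node V ∈ conditioning set.
  P5: blocked at collider K (neither it nor any descendant is in the conditioning set).
  P6: blocked at collider K (neither it nor any descendant is in the conditioning set).
{V} does not satisfy the backdoor criterion.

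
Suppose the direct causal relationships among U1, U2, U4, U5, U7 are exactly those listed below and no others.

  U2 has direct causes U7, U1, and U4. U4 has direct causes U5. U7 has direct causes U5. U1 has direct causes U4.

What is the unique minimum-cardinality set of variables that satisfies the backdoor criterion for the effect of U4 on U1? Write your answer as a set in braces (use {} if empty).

Variables eligible for adjustment (non-descendants of U4, excluding U4 and U1): {U5, U7}.
Backdoor paths from U4 to U1:
  P1: U4 <- U5 -> U7 -> U2 <- U1
Each backdoor path contains an unconditioned collider, so every path is already blocked with the empty conditioning set:
  P1: blocked at collider U2 (neither it nor any descendant is in the conditioning set).
The empty set is therefore the unique smallest valid set.

{}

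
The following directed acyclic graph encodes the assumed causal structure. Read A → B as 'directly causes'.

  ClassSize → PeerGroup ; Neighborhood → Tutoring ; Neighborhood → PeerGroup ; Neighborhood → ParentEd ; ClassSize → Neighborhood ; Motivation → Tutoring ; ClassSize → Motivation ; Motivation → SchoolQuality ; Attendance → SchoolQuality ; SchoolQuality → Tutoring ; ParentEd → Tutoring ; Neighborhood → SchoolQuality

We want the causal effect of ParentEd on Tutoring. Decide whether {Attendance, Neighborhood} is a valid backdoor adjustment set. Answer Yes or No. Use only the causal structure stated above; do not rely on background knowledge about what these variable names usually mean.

Yes

Backdoor paths from ParentEd to Tutoring (paths whose first edge points into ParentEd):
  P1: ParentEd <- Neighborhood <- ClassSize -> Motivation -> SchoolQuality -> Tutoring
  P2: ParentEd <- Neighborhood <- ClassSize -> Motivation -> Tutoring
  P3: ParentEd <- Neighborhood -> PeerGroup <- ClassSize -> Motivation -> SchoolQuality -> Tutoring
  P4: ParentEd <- Neighborhood -> PeerGroup <- ClassSize -> Motivation -> Tutoring
  P5: ParentEd <- Neighborhood -> SchoolQuality <- Motivation -> Tutoring
  P6: ParentEd <- Neighborhood -> SchoolQuality -> Tutoring
  P7: ParentEd <- Neighborhood -> Tutoring
Condition 1 (no descendant of ParentEd in the set): holds — descendants of ParentEd are {Tutoring}; none are in {Attendance, Neighborhood}.
Condition 2 (every backdoor path blocked by {Attendance, Neighborhood}):
  P1: blocked at chain node Neighborhood ∈ conditioning set.
  P2: blocked at chain node Neighborhood ∈ conditioning set.
  P3: blocked at fork node Neighborhood ∈ conditioning set.
  P4: blocked at fork node Neighborhood ∈ conditioning set.
  P5: blocked at fork node Neighborhood ∈ conditioning set.
  P6: blocked at fork node Neighborhood ∈ conditioning set.
  P7: blocked at fork node Neighborhood ∈ conditioning set.
{Attendance, Neighborhood} satisfies the backdoor criterion.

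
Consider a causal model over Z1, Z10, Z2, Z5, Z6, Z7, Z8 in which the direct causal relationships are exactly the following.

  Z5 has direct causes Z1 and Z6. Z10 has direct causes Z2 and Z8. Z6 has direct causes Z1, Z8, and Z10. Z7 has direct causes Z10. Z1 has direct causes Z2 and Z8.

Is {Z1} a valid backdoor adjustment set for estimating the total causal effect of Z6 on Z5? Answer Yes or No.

Backdoor paths from Z6 to Z5 (paths whose first edge points into Z6):
  P1: Z6 <- Z8 -> Z1 -> Z5
  P2: Z6 <- Z8 -> Z10 <- Z2 -> Z1 -> Z5
  P3: Z6 <- Z1 -> Z5
  P4: Z6 <- Z10 <- Z2 -> Z1 -> Z5
  P5: Z6 <- Z10 <- Z8 -> Z1 -> Z5
Condition 1 (no descendant of Z6 in the set): holds — descendants of Z6 are {Z5}; none are in {Z1}.
Condition 2 (every backdoor path blocked by {Z1}):
  P1: blocked at chain node Z1 ∈ conditioning set.
  P2: blocked at collider Z10 (neither it nor any descendant is in the conditioning set).
  P3: blocked at fork node Z1 ∈ conditioning set.
  P4: blocked at chain node Z1 ∈ conditioning set.
  P5: blocked at chain node Z1 ∈ conditioning set.
{Z1} satisfies the backdoor criterion.

Yes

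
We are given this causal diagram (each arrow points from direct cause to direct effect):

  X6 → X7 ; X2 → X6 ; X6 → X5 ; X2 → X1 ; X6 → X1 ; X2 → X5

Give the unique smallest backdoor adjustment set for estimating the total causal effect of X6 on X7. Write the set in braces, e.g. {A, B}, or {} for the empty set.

{}

Variables eligible for adjustment (non-descendants of X6, excluding X6 and X7): {X2}.
Backdoor paths from X6 to X7:
  (none)
With no backdoor paths the empty set already satisfies the criterion, and it is trivially minimal.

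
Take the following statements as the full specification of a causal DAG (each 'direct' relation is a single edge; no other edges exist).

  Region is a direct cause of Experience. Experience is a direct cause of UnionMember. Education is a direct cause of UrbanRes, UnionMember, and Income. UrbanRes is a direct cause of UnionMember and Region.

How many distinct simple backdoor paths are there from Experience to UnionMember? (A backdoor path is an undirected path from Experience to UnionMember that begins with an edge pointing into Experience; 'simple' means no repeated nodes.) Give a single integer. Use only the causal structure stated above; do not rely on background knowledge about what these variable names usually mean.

2

A backdoor path from Experience to UnionMember is any simple undirected path whose first edge points into Experience (i.e. leaves Experience via a parent).
Parents of Experience: {Region}.
Enumerating:
  P1: Experience <- Region <- UrbanRes <- Education -> UnionMember
  P2: Experience <- Region <- UrbanRes -> UnionMember
That exhausts the simple backdoor paths. Count: 2.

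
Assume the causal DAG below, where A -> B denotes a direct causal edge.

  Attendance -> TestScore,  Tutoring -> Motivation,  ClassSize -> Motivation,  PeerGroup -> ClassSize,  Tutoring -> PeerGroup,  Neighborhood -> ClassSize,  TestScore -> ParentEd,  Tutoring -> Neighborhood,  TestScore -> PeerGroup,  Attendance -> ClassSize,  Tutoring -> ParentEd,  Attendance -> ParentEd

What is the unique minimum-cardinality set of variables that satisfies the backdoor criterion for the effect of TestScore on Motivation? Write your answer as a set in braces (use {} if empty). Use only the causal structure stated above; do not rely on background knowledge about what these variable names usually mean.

Variables eligible for adjustment (non-descendants of TestScore, excluding TestScore and Motivation): {Attendance, Neighborhood, Tutoring}.
Backdoor paths from TestScore to Motivation:
  P1: TestScore <- Attendance -> ParentEd <- Tutoring -> PeerGroup -> ClassSize -> Motivation
  P2: TestScore <- Attendance -> ParentEd <- Tutoring -> Neighborhood -> ClassSize -> Motivation
  P3: TestScore <- Attendance -> ParentEd <- Tutoring -> Motivation
  P4: TestScore <- Attendance -> ClassSize <- PeerGroup <- Tutoring -> Motivation
  P5: TestScore <- Attendance -> ClassSize <- Neighborhood <- Tutoring -> Motivation
  P6: TestScore <- Attendance -> ClassSize -> Motivation
The empty set is not sufficient: P6 (TestScore <- Attendance -> ClassSize -> Motivation) has no collider blocking it and no conditioned non-collider, so it is open.
Try {Attendance}:
  P1: blocked at fork node Attendance ∈ conditioning set.
  P2: blocked at fork node Attendance ∈ conditioning set.
  P3: blocked at fork node Attendance ∈ conditioning set.
  P4: blocked at fork node Attendance ∈ conditioning set.
  P5: blocked at fork node Attendance ∈ conditioning set.
  P6: blocked at fork node Attendance ∈ conditioning set.
{Attendance} contains no descendant of TestScore and blocks every backdoor path.
No other singleton works — e.g. {Tutoring} leaves P6 open — so {Attendance} is the unique smallest valid adjustment set.

{Attendance}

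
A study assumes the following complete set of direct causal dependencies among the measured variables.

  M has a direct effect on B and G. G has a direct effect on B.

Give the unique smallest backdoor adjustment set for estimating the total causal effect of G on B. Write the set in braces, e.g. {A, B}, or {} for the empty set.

Variables eligible for adjustment (non-descendants of G, excluding G and B): {M}.
Backdoor paths from G to B:
  P1: G <- M -> B
The empty set is not sufficient: P1 (G <- M -> B) has no collider blocking it and no conditioned non-collider, so it is open.
Try {M}:
  P1: blocked at fork node M ∈ conditioning set.
{M} contains no descendant of G and blocks every backdoor path.
{M} is the unique smallest valid adjustment set.

{M}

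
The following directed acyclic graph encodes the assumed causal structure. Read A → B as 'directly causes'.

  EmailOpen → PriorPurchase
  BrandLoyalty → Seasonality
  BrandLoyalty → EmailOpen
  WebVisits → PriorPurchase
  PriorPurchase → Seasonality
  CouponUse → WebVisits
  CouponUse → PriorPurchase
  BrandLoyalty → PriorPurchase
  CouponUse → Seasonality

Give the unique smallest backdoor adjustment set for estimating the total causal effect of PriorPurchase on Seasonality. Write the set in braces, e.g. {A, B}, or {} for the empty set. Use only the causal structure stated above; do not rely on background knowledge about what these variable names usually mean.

Variables eligible for adjustment (non-descendants of PriorPurchase, excluding PriorPurchase and Seasonality): {BrandLoyalty, CouponUse, EmailOpen, WebVisits}.
Backdoor paths from PriorPurchase to Seasonality:
  P1: PriorPurchase <- CouponUse -> Seasonality
  P2: PriorPurchase <- WebVisits <- CouponUse -> Seasonality
  P3: PriorPurchase <- BrandLoyalty -> Seasonality
  P4: PriorPurchase <- EmailOpen <- BrandLoyalty -> Seasonality
The empty set is not sufficient: P1 (PriorPurchase <- CouponUse -> Seasonality) has no collider blocking it and no conditioned non-collider, so it is open.
Try {BrandLoyalty, CouponUse}:
  P1: blocked at fork node CouponUse ∈ conditioning set.
  P2: blocked at fork node CouponUse ∈ conditioning set.
  P3: blocked at fork node BrandLoyalty ∈ conditioning set.
  P4: blocked at fork node BrandLoyalty ∈ conditioning set.
{BrandLoyalty, CouponUse} contains no descendant of PriorPurchase and blocks every backdoor path.
Every element of {BrandLoyalty, CouponUse} is needed (dropping BrandLoyalty leaves P3 open; dropping CouponUse leaves P1 open), so no proper subset is valid.
Among all size-2 subsets of the eligible variables, only {BrandLoyalty, CouponUse} blocks every backdoor path, so it is the unique smallest valid adjustment set.

{BrandLoyalty, CouponUse}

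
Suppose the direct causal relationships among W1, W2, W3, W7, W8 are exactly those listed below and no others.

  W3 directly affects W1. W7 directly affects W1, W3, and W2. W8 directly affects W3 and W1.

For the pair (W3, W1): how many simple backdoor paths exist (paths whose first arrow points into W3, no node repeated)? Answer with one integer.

2

A backdoor path from W3 to W1 is any simple undirected path whose first edge points into W3 (i.e. leaves W3 via a parent).
Parents of W3: {W7, W8}.
Enumerating:
  P1: W3 <- W7 -> W1
  P2: W3 <- W8 -> W1
That exhausts the simple backdoor paths. Count: 2.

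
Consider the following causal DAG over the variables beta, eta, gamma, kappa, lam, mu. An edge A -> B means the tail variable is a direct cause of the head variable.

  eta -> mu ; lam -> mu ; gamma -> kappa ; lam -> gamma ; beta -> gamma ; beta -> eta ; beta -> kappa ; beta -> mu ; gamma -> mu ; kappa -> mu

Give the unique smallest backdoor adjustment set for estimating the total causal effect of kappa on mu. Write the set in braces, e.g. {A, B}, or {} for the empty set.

{beta, gamma}

Variables eligible for adjustment (non-descendants of kappa, excluding kappa and mu): {beta, eta, gamma, lam}.
Backdoor paths from kappa to mu:
  P1: kappa <- beta -> gamma <- lam -> mu
  P2: kappa <- beta -> gamma -> mu
  P3: kappa <- beta -> eta -> mu
  P4: kappa <- beta -> mu
  P5: kappa <- gamma <- lam -> mu
  P6: kappa <- gamma <- beta -> eta -> mu
  P7: kappa <- gamma <- beta -> mu
  P8: kappa <- gamma -> mu
The empty set is not sufficient: P2 (kappa <- beta -> gamma -> mu) has no collider blocking it and no conditioned non-collider, so it is open.
Try {beta, gamma}:
  P1: blocked at fork node beta ∈ conditioning set.
  P2: blocked at fork node beta ∈ conditioning set.
  P3: blocked at fork node beta ∈ conditioning set.
  P4: blocked at fork node beta ∈ conditioning set.
  P5: blocked at chain node gamma ∈ conditioning set.
  P6: blocked at chain node gamma ∈ conditioning set.
  P7: blocked at chain node gamma ∈ conditioning set.
  P8: blocked at fork node gamma ∈ conditioning set.
{beta, gamma} contains no descendant of kappa and blocks every backdoor path.
Every element of {beta, gamma} is needed (dropping beta leaves P1 open; dropping gamma leaves P5 open), so no proper subset is valid.
Among all size-2 subsets of the eligible variables, only {beta, gamma} blocks every backdoor path, so it is the unique smallest valid adjustment set.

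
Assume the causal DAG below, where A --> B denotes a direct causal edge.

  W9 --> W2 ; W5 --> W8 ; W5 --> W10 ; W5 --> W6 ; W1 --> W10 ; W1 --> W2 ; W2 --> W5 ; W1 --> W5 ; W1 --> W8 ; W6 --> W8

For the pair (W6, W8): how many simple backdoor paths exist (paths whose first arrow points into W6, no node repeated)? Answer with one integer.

A backdoor path from W6 to W8 is any simple undirected path whose first edge points into W6 (i.e. leaves W6 via a parent).
Parents of W6: {W5}.
Enumerating:
  P1: W6 <- W5 <- W1 -> W8
  P2: W6 <- W5 <- W2 <- W1 -> W8
  P3: W6 <- W5 -> W10 <- W1 -> W8
  P4: W6 <- W5 -> W8
That exhausts the simple backdoor paths. Count: 4.

4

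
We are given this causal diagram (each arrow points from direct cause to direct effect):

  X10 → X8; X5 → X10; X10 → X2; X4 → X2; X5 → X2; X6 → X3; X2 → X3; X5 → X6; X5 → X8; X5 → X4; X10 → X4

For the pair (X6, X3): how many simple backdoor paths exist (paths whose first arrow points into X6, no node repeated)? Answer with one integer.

7

A backdoor path from X6 to X3 is any simple undirected path whose first edge points into X6 (i.e. leaves X6 via a parent).
Parents of X6: {X5}.
Enumerating:
  P1: X6 <- X5 -> X10 -> X4 -> X2 -> X3
  P2: X6 <- X5 -> X10 -> X2 -> X3
  P3: X6 <- X5 -> X8 <- X10 -> X4 -> X2 -> X3
  P4: X6 <- X5 -> X8 <- X10 -> X2 -> X3
  P5: X6 <- X5 -> X4 <- X10 -> X2 -> X3
  P6: X6 <- X5 -> X4 -> X2 -> X3
  P7: X6 <- X5 -> X2 -> X3
That exhausts the simple backdoor paths. Count: 7.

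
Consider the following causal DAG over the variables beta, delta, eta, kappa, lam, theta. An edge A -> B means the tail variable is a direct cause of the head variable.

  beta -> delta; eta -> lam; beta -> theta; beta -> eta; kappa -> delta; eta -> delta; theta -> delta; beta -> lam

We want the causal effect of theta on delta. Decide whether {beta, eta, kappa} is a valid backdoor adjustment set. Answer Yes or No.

Backdoor paths from theta to delta (paths whose first edge points into theta):
  P1: theta <- beta -> eta -> delta
  P2: theta <- beta -> lam <- eta -> delta
  P3: theta <- beta -> delta
Condition 1 (no descendant of theta in the set): holds — descendants of theta are {delta}; none are in {beta, eta, kappa}.
Condition 2 (every backdoor path blocked by {beta, eta, kappa}):
  P1: blocked at fork node beta ∈ conditioning set.
  P2: blocked at fork node beta ∈ conditioning set.
  P3: blocked at fork node beta ∈ conditioning set.
{beta, eta, kappa} satisfies the backdoor criterion.

Yes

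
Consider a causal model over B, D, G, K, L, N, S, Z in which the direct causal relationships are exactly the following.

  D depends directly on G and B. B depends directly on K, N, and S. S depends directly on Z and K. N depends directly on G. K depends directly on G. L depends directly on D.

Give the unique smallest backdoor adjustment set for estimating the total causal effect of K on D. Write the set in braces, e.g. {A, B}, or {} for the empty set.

Variables eligible for adjustment (non-descendants of K, excluding K and D): {G, N, Z}.
Backdoor paths from K to D:
  P1: K <- G -> N -> B -> D
  P2: K <- G -> D
The empty set is not sufficient: P1 (K <- G -> N -> B -> D) has no collider blocking it and no conditioned non-collider, so it is open.
Try {G}:
  P1: blocked at fork node G ∈ conditioning set.
  P2: blocked at fork node G ∈ conditioning set.
{G} contains no descendant of K and blocks every backdoor path.
No other singleton works — e.g. {Z} leaves P1 open — so {G} is the unique smallest valid adjustment set.

{G}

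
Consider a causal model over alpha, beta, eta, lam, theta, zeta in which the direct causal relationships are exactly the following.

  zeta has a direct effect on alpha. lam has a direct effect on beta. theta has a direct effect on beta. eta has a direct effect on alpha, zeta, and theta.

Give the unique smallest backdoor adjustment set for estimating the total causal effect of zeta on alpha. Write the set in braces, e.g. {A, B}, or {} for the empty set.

{eta}

Variables eligible for adjustment (non-descendants of zeta, excluding zeta and alpha): {beta, eta, lam, theta}.
Backdoor paths from zeta to alpha:
  P1: zeta <- eta -> alpha
The empty set is not sufficient: P1 (zeta <- eta -> alpha) has no collider blocking it and no conditioned non-collider, so it is open.
Try {eta}:
  P1: blocked at fork node eta ∈ conditioning set.
{eta} contains no descendant of zeta and blocks every backdoor path.
No other singleton works — e.g. {lam} leaves P1 open — so {eta} is the unique smallest valid adjustment set.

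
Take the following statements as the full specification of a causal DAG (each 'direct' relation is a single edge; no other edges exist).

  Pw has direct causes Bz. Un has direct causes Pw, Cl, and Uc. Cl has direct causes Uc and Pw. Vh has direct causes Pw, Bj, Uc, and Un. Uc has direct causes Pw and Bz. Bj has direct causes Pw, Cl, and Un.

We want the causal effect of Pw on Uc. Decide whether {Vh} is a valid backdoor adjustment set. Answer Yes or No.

No

Backdoor paths from Pw to Uc (paths whose first edge points into Pw):
  P1: Pw <- Bz -> Uc
Condition 1 (no descendant of Pw in the set): FAILS — Vh is a descendant of Pw.
Condition 2 (every backdoor path blocked by {Vh}):
  P1: open — no interior node is in the conditioning set.
{Vh} does not satisfy the backdoor criterion.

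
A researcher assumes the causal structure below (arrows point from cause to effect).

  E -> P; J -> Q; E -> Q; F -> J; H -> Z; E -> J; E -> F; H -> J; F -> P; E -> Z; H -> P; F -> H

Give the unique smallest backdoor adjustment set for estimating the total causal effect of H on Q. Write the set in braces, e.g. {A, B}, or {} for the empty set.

Variables eligible for adjustment (non-descendants of H, excluding H and Q): {E, F}.
Backdoor paths from H to Q:
  P1: H <- F <- E -> J -> Q
  P2: H <- F <- E -> Q
  P3: H <- F -> P <- E -> J -> Q
  P4: H <- F -> P <- E -> Q
  P5: H <- F -> J <- E -> Q
  P6: H <- F -> J -> Q
The empty set is not sufficient: P1 (H <- F <- E -> J -> Q) has no collider blocking it and no conditioned non-collider, so it is open.
Try {F}:
  P1: blocked at chain node F ∈ conditioning set.
  P2: blocked at chain node F ∈ conditioning set.
  P3: blocked at fork node F ∈ conditioning set.
  P4: blocked at fork node F ∈ conditioning set.
  P5: blocked at fork node F ∈ conditioning set.
  P6: blocked at fork node F ∈ conditioning set.
{F} contains no descendant of H and blocks every backdoor path.
No other singleton works — e.g. {E} leaves P6 open — so {F} is the unique smallest valid adjustment set.

{F}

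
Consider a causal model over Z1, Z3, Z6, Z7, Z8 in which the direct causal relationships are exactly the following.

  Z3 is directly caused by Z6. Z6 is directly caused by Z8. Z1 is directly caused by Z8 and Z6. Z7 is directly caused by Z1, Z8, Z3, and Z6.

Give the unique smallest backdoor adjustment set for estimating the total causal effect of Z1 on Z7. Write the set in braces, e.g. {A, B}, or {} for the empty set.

Variables eligible for adjustment (non-descendants of Z1, excluding Z1 and Z7): {Z3, Z6, Z8}.
Backdoor paths from Z1 to Z7:
  P1: Z1 <- Z8 -> Z6 -> Z3 -> Z7
  P2: Z1 <- Z8 -> Z6 -> Z7
  P3: Z1 <- Z8 -> Z7
  P4: Z1 <- Z6 <- Z8 -> Z7
  P5: Z1 <- Z6 -> Z3 -> Z7
  P6: Z1 <- Z6 -> Z7
The empty set is not sufficient: P1 (Z1 <- Z8 -> Z6 -> Z3 -> Z7) has no collider blocking it and no conditioned non-collider, so it is open.
Try {Z6, Z8}:
  P1: blocked at fork node Z8 ∈ conditioning set.
  P2: blocked at fork node Z8 ∈ conditioning set.
  P3: blocked at fork node Z8 ∈ conditioning set.
  P4: blocked at chain node Z6 ∈ conditioning set.
  P5: blocked at fork node Z6 ∈ conditioning set.
  P6: blocked at fork node Z6 ∈ conditioning set.
{Z6, Z8} contains no descendant of Z1 and blocks every backdoor path.
Every element of {Z6, Z8} is needed (dropping Z6 leaves P5 open; dropping Z8 leaves P3 open), so no proper subset is valid.
Among all size-2 subsets of the eligible variables, only {Z6, Z8} blocks every backdoor path, so it is the unique smallest valid adjustment set.

{Z6, Z8}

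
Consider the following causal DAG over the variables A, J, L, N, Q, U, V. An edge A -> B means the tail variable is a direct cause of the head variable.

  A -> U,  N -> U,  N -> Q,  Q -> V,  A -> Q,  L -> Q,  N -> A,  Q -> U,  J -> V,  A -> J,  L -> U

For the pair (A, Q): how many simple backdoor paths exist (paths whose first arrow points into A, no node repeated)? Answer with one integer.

3

A backdoor path from A to Q is any simple undirected path whose first edge points into A (i.e. leaves A via a parent).
Parents of A: {N}.
Enumerating:
  P1: A <- N -> Q
  P2: A <- N -> U <- L -> Q
  P3: A <- N -> U <- Q
That exhausts the simple backdoor paths. Count: 3.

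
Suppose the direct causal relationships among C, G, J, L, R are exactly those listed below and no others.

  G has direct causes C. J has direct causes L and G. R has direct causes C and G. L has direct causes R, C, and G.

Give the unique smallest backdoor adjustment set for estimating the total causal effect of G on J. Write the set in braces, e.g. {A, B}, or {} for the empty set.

Variables eligible for adjustment (non-descendants of G, excluding G and J): {C}.
Backdoor paths from G to J:
  P1: G <- C -> R -> L -> J
  P2: G <- C -> L -> J
The empty set is not sufficient: P1 (G <- C -> R -> L -> J) has no collider blocking it and no conditioned non-collider, so it is open.
Try {C}:
  P1: blocked at fork node C ∈ conditioning set.
  P2: blocked at fork node C ∈ conditioning set.
{C} contains no descendant of G and blocks every backdoor path.
{C} is the unique smallest valid adjustment set.

{C}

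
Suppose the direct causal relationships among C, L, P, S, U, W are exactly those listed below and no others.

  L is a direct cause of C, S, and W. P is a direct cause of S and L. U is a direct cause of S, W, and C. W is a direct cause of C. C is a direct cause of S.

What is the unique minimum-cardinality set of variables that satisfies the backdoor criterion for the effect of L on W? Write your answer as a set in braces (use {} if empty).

{}

Variables eligible for adjustment (non-descendants of L, excluding L and W): {P, U}.
Backdoor paths from L to W:
  P1: L <- P -> S <- U -> W
  P2: L <- P -> S <- U -> C <- W
  P3: L <- P -> S <- C <- U -> W
  P4: L <- P -> S <- C <- W
Each backdoor path contains an unconditioned collider, so every path is already blocked with the empty conditioning set:
  P1: blocked at collider S (neither it nor any descendant is in the conditioning set).
  P2: blocked at collider S (neither it nor any descendant is in the conditioning set).
  P3: blocked at collider S (neither it nor any descendant is in the conditioning set).
  P4: blocked at collider S (neither it nor any descendant is in the conditioning set).
The empty set is therefore the unique smallest valid set.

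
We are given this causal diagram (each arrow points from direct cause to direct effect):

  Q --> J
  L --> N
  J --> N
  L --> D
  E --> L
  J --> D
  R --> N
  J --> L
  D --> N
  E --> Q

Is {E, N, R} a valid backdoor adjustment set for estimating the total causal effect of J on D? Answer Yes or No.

Backdoor paths from J to D (paths whose first edge points into J):
  P1: J <- Q <- E -> L -> D
  P2: J <- Q <- E -> L -> N <- D
Condition 1 (no descendant of J in the set): FAILS — N is a descendant of J.
Condition 2 (every backdoor path blocked by {E, N, R}):
  P1: blocked at fork node E ∈ conditioning set.
  P2: blocked at fork node E ∈ conditioning set.
{E, N, R} does not satisfy the backdoor criterion.

No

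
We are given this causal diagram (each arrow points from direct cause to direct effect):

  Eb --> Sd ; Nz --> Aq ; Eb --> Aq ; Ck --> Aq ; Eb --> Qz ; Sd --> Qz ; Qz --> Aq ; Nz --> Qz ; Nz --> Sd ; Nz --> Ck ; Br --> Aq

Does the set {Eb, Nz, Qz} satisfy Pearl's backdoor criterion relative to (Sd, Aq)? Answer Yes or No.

Backdoor paths from Sd to Aq (paths whose first edge points into Sd):
  P1: Sd <- Nz -> Qz <- Eb -> Aq
  P2: Sd <- Nz -> Qz -> Aq
  P3: Sd <- Nz -> Ck -> Aq
  P4: Sd <- Nz -> Aq
  P5: Sd <- Eb -> Qz <- Nz -> Ck -> Aq
  P6: Sd <- Eb -> Qz <- Nz -> Aq
  P7: Sd <- Eb -> Qz -> Aq
  P8: Sd <- Eb -> Aq
Condition 1 (no descendant of Sd in the set): FAILS — Qz is a descendant of Sd.
Condition 2 (every backdoor path blocked by {Eb, Nz, Qz}):
  P1: blocked at fork node Nz ∈ conditioning set.
  P2: blocked at fork node Nz ∈ conditioning set.
  P3: blocked at fork node Nz ∈ conditioning set.
  P4: blocked at fork node Nz ∈ conditioning set.
  P5: blocked at fork node Eb ∈ conditioning set.
  P6: blocked at fork node Eb ∈ conditioning set.
  P7: blocked at fork node Eb ∈ conditioning set.
  P8: blocked at fork node Eb ∈ conditioning set.
{Eb, Nz, Qz} does not satisfy the backdoor criterion.

No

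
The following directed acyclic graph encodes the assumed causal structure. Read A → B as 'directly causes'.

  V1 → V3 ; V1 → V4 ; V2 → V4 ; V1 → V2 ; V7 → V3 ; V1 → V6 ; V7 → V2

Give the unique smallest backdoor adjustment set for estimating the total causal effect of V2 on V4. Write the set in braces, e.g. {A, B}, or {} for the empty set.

Variables eligible for adjustment (non-descendants of V2, excluding V2 and V4): {V1, V3, V6, V7}.
Backdoor paths from V2 to V4:
  P1: V2 <- V7 -> V3 <- V1 -> V4
  P2: V2 <- V1 -> V4
The empty set is not sufficient: P2 (V2 <- V1 -> V4) has no collider blocking it and no conditioned non-collider, so it is open.
Try {V1}:
  P1: blocked at collider V3 (neither it nor any descendant is in the conditioning set).
  P2: blocked at fork node V1 ∈ conditioning set.
{V1} contains no descendant of V2 and blocks every backdoor path.
No other singleton works — e.g. {V7} leaves P2 open — so {V1} is the unique smallest valid adjustment set.

{V1}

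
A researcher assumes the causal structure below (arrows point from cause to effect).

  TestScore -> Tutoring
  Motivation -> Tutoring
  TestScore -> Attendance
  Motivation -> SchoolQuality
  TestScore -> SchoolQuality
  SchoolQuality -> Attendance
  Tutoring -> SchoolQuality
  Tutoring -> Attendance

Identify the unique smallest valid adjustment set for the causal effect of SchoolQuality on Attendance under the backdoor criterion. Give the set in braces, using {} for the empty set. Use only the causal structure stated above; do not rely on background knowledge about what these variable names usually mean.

Variables eligible for adjustment (non-descendants of SchoolQuality, excluding SchoolQuality and Attendance): {Motivation, TestScore, Tutoring}.
Backdoor paths from SchoolQuality to Attendance:
  P1: SchoolQuality <- TestScore -> Tutoring -> Attendance
  P2: SchoolQuality <- TestScore -> Attendance
  P3: SchoolQuality <- Motivation -> Tutoring <- TestScore -> Attendance
  P4: SchoolQuality <- Motivation -> Tutoring -> Attendance
  P5: SchoolQuality <- Tutoring <- TestScore -> Attendance
  P6: SchoolQuality <- Tutoring -> Attendance
The empty set is not sufficient: P1 (SchoolQuality <- TestScore -> Tutoring -> Attendance) has no collider blocking it and no conditioned non-collider, so it is open.
Try {TestScore, Tutoring}:
  P1: blocked at fork node TestScore ∈ conditioning set.
  P2: blocked at fork node TestScore ∈ conditioning set.
  P3: blocked at fork node TestScore ∈ conditioning set.
  P4: blocked at chain node Tutoring ∈ conditioning set.
  P5: blocked at chain node Tutoring ∈ conditioning set.
  P6: blocked at fork node Tutoring ∈ conditioning set.
{TestScore, Tutoring} contains no descendant of SchoolQuality and blocks every backdoor path.
Every element of {TestScore, Tutoring} is needed (dropping TestScore leaves P2 open; dropping Tutoring leaves P4 open), so no proper subset is valid.
Among all size-2 subsets of the eligible variables, only {TestScore, Tutoring} blocks every backdoor path, so it is the unique smallest valid adjustment set.

{TestScore, Tutoring}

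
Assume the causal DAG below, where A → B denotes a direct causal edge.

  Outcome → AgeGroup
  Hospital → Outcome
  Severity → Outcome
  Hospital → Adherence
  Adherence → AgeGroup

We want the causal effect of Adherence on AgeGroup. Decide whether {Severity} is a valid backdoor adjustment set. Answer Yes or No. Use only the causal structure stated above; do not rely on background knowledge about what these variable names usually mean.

Backdoor paths from Adherence to AgeGroup (paths whose first edge points into Adherence):
  P1: Adherence <- Hospital -> Outcome -> AgeGroup
Condition 1 (no descendant of Adherence in the set): holds — descendants of Adherence are {AgeGroup}; none are in {Severity}.
Condition 2 (every backdoor path blocked by {Severity}):
  P1: open — no interior node is in the conditioning set.
{Severity} does not satisfy the backdoor criterion.

No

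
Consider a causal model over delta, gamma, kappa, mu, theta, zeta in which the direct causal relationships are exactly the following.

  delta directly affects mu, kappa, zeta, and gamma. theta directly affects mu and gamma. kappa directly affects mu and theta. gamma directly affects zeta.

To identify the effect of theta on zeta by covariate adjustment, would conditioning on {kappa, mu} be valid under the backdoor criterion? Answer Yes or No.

No

Backdoor paths from theta to zeta (paths whose first edge points into theta):
  P1: theta <- kappa <- delta -> gamma -> zeta
  P2: theta <- kappa <- delta -> zeta
  P3: theta <- kappa -> mu <- delta -> gamma -> zeta
  P4: theta <- kappa -> mu <- delta -> zeta
Condition 1 (no descendant of theta in the set): FAILS — mu is a descendant of theta.
Condition 2 (every backdoor path blocked by {kappa, mu}):
  P1: blocked at chain node kappa ∈ conditioning set.
  P2: blocked at chain node kappa ∈ conditioning set.
  P3: blocked at fork node kappa ∈ conditioning set.
  P4: blocked at fork node kappa ∈ conditioning set.
{kappa, mu} does not satisfy the backdoor criterion.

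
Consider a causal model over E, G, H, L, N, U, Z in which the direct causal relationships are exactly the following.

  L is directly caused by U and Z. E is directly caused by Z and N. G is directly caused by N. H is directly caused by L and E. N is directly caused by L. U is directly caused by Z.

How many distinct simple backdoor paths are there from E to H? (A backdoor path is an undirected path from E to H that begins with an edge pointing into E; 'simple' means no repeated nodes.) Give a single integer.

3

A backdoor path from E to H is any simple undirected path whose first edge points into E (i.e. leaves E via a parent).
Parents of E: {N, Z}.
Enumerating:
  P1: E <- Z -> U -> L -> H
  P2: E <- Z -> L -> H
  P3: E <- N <- L -> H
That exhausts the simple backdoor paths. Count: 3.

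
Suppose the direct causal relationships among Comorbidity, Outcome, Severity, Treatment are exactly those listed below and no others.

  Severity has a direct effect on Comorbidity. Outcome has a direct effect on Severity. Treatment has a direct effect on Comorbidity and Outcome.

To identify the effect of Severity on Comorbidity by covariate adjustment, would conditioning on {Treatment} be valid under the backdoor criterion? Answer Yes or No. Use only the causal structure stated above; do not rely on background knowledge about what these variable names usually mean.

Backdoor paths from Severity to Comorbidity (paths whose first edge points into Severity):
  P1: Severity <- Outcome <- Treatment -> Comorbidity
Condition 1 (no descendant of Severity in the set): holds — descendants of Severity are {Comorbidity}; none are in {Treatment}.
Condition 2 (every backdoor path blocked by {Treatment}):
  P1: blocked at fork node Treatment ∈ conditioning set.
{Treatment} satisfies the backdoor criterion.

Yes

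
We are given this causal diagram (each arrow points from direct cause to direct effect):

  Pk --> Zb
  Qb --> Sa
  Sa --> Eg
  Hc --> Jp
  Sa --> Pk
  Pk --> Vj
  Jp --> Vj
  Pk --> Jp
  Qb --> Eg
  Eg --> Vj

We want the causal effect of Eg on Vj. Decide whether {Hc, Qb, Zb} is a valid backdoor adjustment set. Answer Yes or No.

No

Backdoor paths from Eg to Vj (paths whose first edge points into Eg):
  P1: Eg <- Qb -> Sa -> Pk -> Jp -> Vj
  P2: Eg <- Qb -> Sa -> Pk -> Vj
  P3: Eg <- Sa -> Pk -> Jp -> Vj
  P4: Eg <- Sa -> Pk -> Vj
Condition 1 (no descendant of Eg in the set): holds — descendants of Eg are {Vj}; none are in {Hc, Qb, Zb}.
Condition 2 (every backdoor path blocked by {Hc, Qb, Zb}):
  P1: blocked at fork node Qb ∈ conditioning set.
  P2: blocked at fork node Qb ∈ conditioning set.
  P3: open — no interior node is in the conditioning set.
  P4: open — no interior node is in the conditioning set.
{Hc, Qb, Zb} does not satisfy the backdoor criterion.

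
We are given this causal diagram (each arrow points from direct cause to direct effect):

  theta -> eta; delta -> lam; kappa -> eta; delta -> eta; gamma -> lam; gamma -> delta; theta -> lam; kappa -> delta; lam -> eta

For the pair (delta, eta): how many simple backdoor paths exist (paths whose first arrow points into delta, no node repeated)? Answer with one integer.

3

A backdoor path from delta to eta is any simple undirected path whose first edge points into delta (i.e. leaves delta via a parent).
Parents of delta: {gamma, kappa}.
Enumerating:
  P1: delta <- kappa -> eta
  P2: delta <- gamma -> lam <- theta -> eta
  P3: delta <- gamma -> lam -> eta
That exhausts the simple backdoor paths. Count: 3.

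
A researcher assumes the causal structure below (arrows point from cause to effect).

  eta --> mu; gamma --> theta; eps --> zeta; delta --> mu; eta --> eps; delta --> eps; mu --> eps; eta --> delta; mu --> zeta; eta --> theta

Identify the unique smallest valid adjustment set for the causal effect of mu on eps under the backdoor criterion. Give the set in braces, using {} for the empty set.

{delta, eta}

Variables eligible for adjustment (non-descendants of mu, excluding mu and eps): {delta, eta, gamma, theta}.
Backdoor paths from mu to eps:
  P1: mu <- eta -> delta -> eps
  P2: mu <- eta -> eps
  P3: mu <- delta <- eta -> eps
  P4: mu <- delta -> eps
The empty set is not sufficient: P1 (mu <- eta -> delta -> eps) has no collider blocking it and no conditioned non-collider, so it is open.
Try {delta, eta}:
  P1: blocked at fork node eta ∈ conditioning set.
  P2: blocked at fork node eta ∈ conditioning set.
  P3: blocked at chain node delta ∈ conditioning set.
  P4: blocked at fork node delta ∈ conditioning set.
{delta, eta} contains no descendant of mu and blocks every backdoor path.
Every element of {delta, eta} is needed (dropping delta leaves P4 open; dropping eta leaves P2 open), so no proper subset is valid.
Among all size-2 subsets of the eligible variables, only {delta, eta} blocks every backdoor path, so it is the unique smallest valid adjustment set.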